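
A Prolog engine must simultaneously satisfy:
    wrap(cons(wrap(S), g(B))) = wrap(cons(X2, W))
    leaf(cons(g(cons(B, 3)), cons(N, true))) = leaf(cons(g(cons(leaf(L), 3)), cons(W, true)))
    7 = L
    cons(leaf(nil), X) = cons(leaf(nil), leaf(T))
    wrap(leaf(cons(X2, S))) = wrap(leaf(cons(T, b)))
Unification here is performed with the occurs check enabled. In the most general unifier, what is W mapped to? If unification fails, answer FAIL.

Decompose wrap/1: cons(wrap(S), g(B)) = cons(X2, W).
Decompose cons/2: wrap(S) = X2,  g(B) = W.
Bind X2 := wrap(S); substituting into the one remaining equation that mentions X2 gives: wrap(leaf(cons(wrap(S), S))) = wrap(leaf(cons(T, b))).
Bind W := g(B); substituting into the one remaining equation that mentions W gives: leaf(cons(g(cons(B, 3)), cons(N, true))) = leaf(cons(g(cons(leaf(L), 3)), cons(g(B), true))).
Decompose leaf/1: cons(g(cons(B, 3)), cons(N, true)) = cons(g(cons(leaf(L), 3)), cons(g(B), true)).
Decompose cons/2: g(cons(B, 3)) = g(cons(leaf(L), 3)),  cons(N, true) = cons(g(B), true).
Decompose g/1: cons(B, 3) = cons(leaf(L), 3).
Decompose cons/2: B = leaf(L),  3 = 3.
Bind B := leaf(L); substituting into the one remaining equation that mentions B gives: cons(N, true) = cons(g(leaf(L)), true). Substituting into the earlier binding gives W := g(leaf(L)).
Delete trivial equation 3 = 3.
Decompose cons/2: N = g(leaf(L)),  true = true.
Bind N := g(leaf(L)); no other remaining equation mentions N.
Delete trivial equation true = true.
Bind L := 7; no other remaining equation mentions L. Substituting into the earlier bindings gives W := g(leaf(7)), B := leaf(7), N := g(leaf(7)).
Decompose cons/2: leaf(nil) = leaf(nil),  X = leaf(T).
Delete trivial equation leaf(nil) = leaf(nil).
Bind X := leaf(T); no other remaining equation mentions X.
Decompose wrap/1: leaf(cons(wrap(S), S)) = leaf(cons(T, b)).
Decompose leaf/1: cons(wrap(S), S) = cons(T, b).
Decompose cons/2: wrap(S) = T,  S = b.
Bind T := wrap(S); no other remaining equation mentions T. Substituting into the earlier binding gives X := leaf(wrap(S)).
Bind S := b. Substituting into the earlier bindings gives X2 := wrap(b), X := leaf(wrap(b)), T := wrap(b).
MGU = { X2 = wrap(b), W = g(leaf(7)), B = leaf(7), N = g(leaf(7)), L = 7, X = leaf(wrap(b)), T = wrap(b), S = b }, so W = g(leaf(7)).

g(leaf(7))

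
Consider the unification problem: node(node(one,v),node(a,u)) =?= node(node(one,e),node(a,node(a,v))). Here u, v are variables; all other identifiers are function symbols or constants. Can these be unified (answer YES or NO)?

YES

Decompose node/2: node(one,v) =?= node(one,e),  node(a,u) =?= node(a,node(a,v)).
Decompose node/2: one =?= one,  v =?= e.
Delete trivial equation one =?= one.
Bind v := e; substituting into the remaining equation gives: node(a,u) =?= node(a,node(a,e)).
Decompose node/2: a =?= a,  u =?= node(a,e).
Delete trivial equation a =?= a.
Bind u := node(a,e).
No equations remain and no clash or occurs-check failure arose, so a unifier exists.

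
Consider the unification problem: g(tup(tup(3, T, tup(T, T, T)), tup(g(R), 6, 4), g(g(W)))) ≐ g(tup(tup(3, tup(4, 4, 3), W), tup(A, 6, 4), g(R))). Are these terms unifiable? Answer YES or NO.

Decompose g/1: tup(tup(3, T, tup(T, T, T)), tup(g(R), 6, 4), g(g(W))) ≐ tup(tup(3, tup(4, 4, 3), W), tup(A, 6, 4), g(R)).
Decompose tup/3: tup(3, T, tup(T, T, T)) ≐ tup(3, tup(4, 4, 3), W),  tup(g(R), 6, 4) ≐ tup(A, 6, 4),  g(g(W)) ≐ g(R).
Decompose tup/3: 3 ≐ 3,  T ≐ tup(4, 4, 3),  tup(T, T, T) ≐ W.
Delete trivial equation 3 ≐ 3.
Bind T := tup(4, 4, 3); substituting into the one remaining equation that mentions T gives: tup(tup(4, 4, 3), tup(4, 4, 3), tup(4, 4, 3)) ≐ W.
Bind W := tup(tup(4, 4, 3), tup(4, 4, 3), tup(4, 4, 3)); substituting into the one remaining equation that mentions W gives: g(g(tup(tup(4, 4, 3), tup(4, 4, 3), tup(4, 4, 3)))) ≐ g(R).
Decompose tup/3: g(R) ≐ A,  6 ≐ 6,  4 ≐ 4.
Bind A := g(R); no other remaining equation mentions A.
Delete trivial equation 6 ≐ 6.
Delete trivial equation 4 ≐ 4.
Decompose g/1: g(tup(tup(4, 4, 3), tup(4, 4, 3), tup(4, 4, 3))) ≐ R.
Bind R := g(tup(tup(4, 4, 3), tup(4, 4, 3), tup(4, 4, 3))). Substituting into the earlier binding gives A := g(g(tup(tup(4, 4, 3), tup(4, 4, 3), tup(4, 4, 3)))).
No equations remain and no clash or occurs-check failure arose, so a unifier exists.

YES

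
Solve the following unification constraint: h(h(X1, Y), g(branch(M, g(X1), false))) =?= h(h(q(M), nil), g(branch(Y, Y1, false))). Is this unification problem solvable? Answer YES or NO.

Decompose h/2: h(X1, Y) =?= h(q(M), nil),  g(branch(M, g(X1), false)) =?= g(branch(Y, Y1, false)).
Decompose h/2: X1 =?= q(M),  Y =?= nil.
Bind X1 := q(M); substituting into the one remaining equation that mentions X1 gives: g(branch(M, g(q(M)), false)) =?= g(branch(Y, Y1, false)).
Bind Y := nil; substituting into the remaining equation gives: g(branch(M, g(q(M)), false)) =?= g(branch(nil, Y1, false)).
Decompose g/1: branch(M, g(q(M)), false) =?= branch(nil, Y1, false).
Decompose branch/3: M =?= nil,  g(q(M)) =?= Y1,  false =?= false.
Bind M := nil; substituting into the one remaining equation that mentions M gives: g(q(nil)) =?= Y1. Substituting into the earlier binding gives X1 := q(nil).
Bind Y1 := g(q(nil)); no other remaining equation mentions Y1.
Delete trivial equation false =?= false.
No equations remain and no clash or occurs-check failure arose, so a unifier exists.

YES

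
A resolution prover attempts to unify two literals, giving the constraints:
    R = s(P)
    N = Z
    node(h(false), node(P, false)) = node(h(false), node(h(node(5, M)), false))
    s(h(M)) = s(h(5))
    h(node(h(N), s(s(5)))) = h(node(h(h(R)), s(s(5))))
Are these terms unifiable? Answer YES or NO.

YES

Bind R := s(P); substituting into the one remaining equation that mentions R gives: h(node(h(N), s(s(5)))) = h(node(h(h(s(P))), s(s(5)))).
Bind N := Z; substituting into the one remaining equation that mentions N gives: h(node(h(Z), s(s(5)))) = h(node(h(h(s(P))), s(s(5)))).
Decompose node/2: h(false) = h(false),  node(P, false) = node(h(node(5, M)), false).
Delete trivial equation h(false) = h(false).
Decompose node/2: P = h(node(5, M)),  false = false.
Bind P := h(node(5, M)); substituting into the one remaining equation that mentions P gives: h(node(h(Z), s(s(5)))) = h(node(h(h(s(h(node(5, M))))), s(s(5)))). Substituting into the earlier binding gives R := s(h(node(5, M))).
Delete trivial equation false = false.
Decompose s/1: h(M) = h(5).
Decompose h/1: M = 5.
Bind M := 5; substituting into the remaining equation gives: h(node(h(Z), s(s(5)))) = h(node(h(h(s(h(node(5, 5))))), s(s(5)))). Substituting into the earlier bindings gives R := s(h(node(5, 5))), P := h(node(5, 5)).
Decompose h/1: node(h(Z), s(s(5))) = node(h(h(s(h(node(5, 5))))), s(s(5))).
Decompose node/2: h(Z) = h(h(s(h(node(5, 5))))),  s(s(5)) = s(s(5)).
Decompose h/1: Z = h(s(h(node(5, 5)))).
Bind Z := h(s(h(node(5, 5)))); no other remaining equation mentions Z. Substituting into the earlier binding gives N := h(s(h(node(5, 5)))).
Delete trivial equation s(s(5)) = s(s(5)).
No equations remain and no clash or occurs-check failure arose, so a unifier exists.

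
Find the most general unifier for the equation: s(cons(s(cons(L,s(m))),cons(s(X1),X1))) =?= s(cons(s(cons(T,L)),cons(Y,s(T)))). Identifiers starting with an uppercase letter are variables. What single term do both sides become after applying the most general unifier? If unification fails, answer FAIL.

Decompose s/1: cons(s(cons(L,s(m))),cons(s(X1),X1)) =?= cons(s(cons(T,L)),cons(Y,s(T))).
Decompose cons/2: s(cons(L,s(m))) =?= s(cons(T,L)),  cons(s(X1),X1) =?= cons(Y,s(T)).
Decompose s/1: cons(L,s(m)) =?= cons(T,L).
Decompose cons/2: L =?= T,  s(m) =?= L.
Bind L := T; substituting into the one remaining equation that mentions L gives: s(m) =?= T.
Bind T := s(m); substituting into the remaining equation gives: cons(s(X1),X1) =?= cons(Y,s(s(m))). Substituting into the earlier binding gives L := s(m).
Decompose cons/2: s(X1) =?= Y,  X1 =?= s(s(m)).
Bind Y := s(X1); no other remaining equation mentions Y.
Bind X1 := s(s(m)). Substituting into the earlier binding gives Y := s(s(s(m))).
Applying the MGU to either side gives s(cons(s(cons(s(m),s(m))),cons(s(s(s(m))),s(s(m))))).

s(cons(s(cons(s(m),s(m))),cons(s(s(s(m))),s(s(m)))))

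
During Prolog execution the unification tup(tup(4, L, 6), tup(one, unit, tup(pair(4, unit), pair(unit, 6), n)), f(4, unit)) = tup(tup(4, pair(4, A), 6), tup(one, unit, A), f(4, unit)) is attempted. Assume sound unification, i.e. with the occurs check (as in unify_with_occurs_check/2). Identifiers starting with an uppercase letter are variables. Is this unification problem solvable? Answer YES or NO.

Decompose tup/3: tup(4, L, 6) = tup(4, pair(4, A), 6),  tup(one, unit, tup(pair(4, unit), pair(unit, 6), n)) = tup(one, unit, A),  f(4, unit) = f(4, unit).
Decompose tup/3: 4 = 4,  L = pair(4, A),  6 = 6.
Delete trivial equation 4 = 4.
Bind L := pair(4, A); no other remaining equation mentions L.
Delete trivial equation 6 = 6.
Decompose tup/3: one = one,  unit = unit,  tup(pair(4, unit), pair(unit, 6), n) = A.
Delete trivial equation one = one.
Delete trivial equation unit = unit.
Bind A := tup(pair(4, unit), pair(unit, 6), n); no other remaining equation mentions A. Substituting into the earlier binding gives L := pair(4, tup(pair(4, unit), pair(unit, 6), n)).
Delete trivial equation f(4, unit) = f(4, unit).
No equations remain and no clash or occurs-check failure arose, so a unifier exists.

YES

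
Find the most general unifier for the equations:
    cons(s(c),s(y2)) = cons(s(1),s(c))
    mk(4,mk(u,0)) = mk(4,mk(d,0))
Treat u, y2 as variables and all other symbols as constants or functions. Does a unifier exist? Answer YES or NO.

Decompose cons/2: s(c) = s(1),  s(y2) = s(c).
Decompose s/1: c = 1.
Clash: constants c and 1 differ; no unifier exists.

NO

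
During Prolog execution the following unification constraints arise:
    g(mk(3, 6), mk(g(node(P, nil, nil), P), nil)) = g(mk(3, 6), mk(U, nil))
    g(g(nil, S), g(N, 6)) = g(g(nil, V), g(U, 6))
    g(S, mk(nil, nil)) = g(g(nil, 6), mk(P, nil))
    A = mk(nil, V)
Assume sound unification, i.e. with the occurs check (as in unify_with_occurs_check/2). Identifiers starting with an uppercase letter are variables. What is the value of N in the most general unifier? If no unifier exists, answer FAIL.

g(node(nil, nil, nil), nil)

Decompose g/2: mk(3, 6) = mk(3, 6),  mk(g(node(P, nil, nil), P), nil) = mk(U, nil).
Delete trivial equation mk(3, 6) = mk(3, 6).
Decompose mk/2: g(node(P, nil, nil), P) = U,  nil = nil.
Bind U := g(node(P, nil, nil), P); substituting into the one remaining equation that mentions U gives: g(g(nil, S), g(N, 6)) = g(g(nil, V), g(g(node(P, nil, nil), P), 6)).
Delete trivial equation nil = nil.
Decompose g/2: g(nil, S) = g(nil, V),  g(N, 6) = g(g(node(P, nil, nil), P), 6).
Decompose g/2: nil = nil,  S = V.
Delete trivial equation nil = nil.
Bind S := V; substituting into the one remaining equation that mentions S gives: g(V, mk(nil, nil)) = g(g(nil, 6), mk(P, nil)).
Decompose g/2: N = g(node(P, nil, nil), P),  6 = 6.
Bind N := g(node(P, nil, nil), P); no other remaining equation mentions N.
Delete trivial equation 6 = 6.
Decompose g/2: V = g(nil, 6),  mk(nil, nil) = mk(P, nil).
Bind V := g(nil, 6); substituting into the one remaining equation that mentions V gives: A = mk(nil, g(nil, 6)). Substituting into the earlier binding gives S := g(nil, 6).
Decompose mk/2: nil = P,  nil = nil.
Bind P := nil; no other remaining equation mentions P. Substituting into the earlier bindings gives U := g(node(nil, nil, nil), nil), N := g(node(nil, nil, nil), nil).
Delete trivial equation nil = nil.
Bind A := mk(nil, g(nil, 6)).
MGU = { U -> g(node(nil, nil, nil), nil), S -> g(nil, 6), N -> g(node(nil, nil, nil), nil), V -> g(nil, 6), P -> nil, A -> mk(nil, g(nil, 6)) }, so N -> g(node(nil, nil, nil), nil).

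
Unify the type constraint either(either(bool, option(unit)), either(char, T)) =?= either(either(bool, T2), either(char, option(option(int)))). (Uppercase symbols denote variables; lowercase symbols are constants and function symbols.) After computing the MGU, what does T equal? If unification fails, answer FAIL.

option(option(int))

Decompose either/2: either(bool, option(unit)) =?= either(bool, T2),  either(char, T) =?= either(char, option(option(int))).
Decompose either/2: bool =?= bool,  option(unit) =?= T2.
Delete trivial equation bool =?= bool.
Bind T2 := option(unit); no other remaining equation mentions T2.
Decompose either/2: char =?= char,  T =?= option(option(int)).
Delete trivial equation char =?= char.
Bind T := option(option(int)).
MGU = { T2 := option(unit), T := option(option(int)) }, so T := option(option(int)).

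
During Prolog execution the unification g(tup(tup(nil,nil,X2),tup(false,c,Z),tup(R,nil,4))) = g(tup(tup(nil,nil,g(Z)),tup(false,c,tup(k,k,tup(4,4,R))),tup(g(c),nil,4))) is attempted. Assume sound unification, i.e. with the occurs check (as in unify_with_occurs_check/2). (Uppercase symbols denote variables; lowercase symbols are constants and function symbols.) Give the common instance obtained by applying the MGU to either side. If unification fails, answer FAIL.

g(tup(tup(nil,nil,g(tup(k,k,tup(4,4,g(c))))),tup(false,c,tup(k,k,tup(4,4,g(c)))),tup(g(c),nil,4)))

Decompose g/1: tup(tup(nil,nil,X2),tup(false,c,Z),tup(R,nil,4)) = tup(tup(nil,nil,g(Z)),tup(false,c,tup(k,k,tup(4,4,R))),tup(g(c),nil,4)).
Decompose tup/3: tup(nil,nil,X2) = tup(nil,nil,g(Z)),  tup(false,c,Z) = tup(false,c,tup(k,k,tup(4,4,R))),  tup(R,nil,4) = tup(g(c),nil,4).
Decompose tup/3: nil = nil,  nil = nil,  X2 = g(Z).
Delete trivial equation nil = nil.
Delete trivial equation nil = nil.
Bind X2 := g(Z); no other remaining equation mentions X2.
Decompose tup/3: false = false,  c = c,  Z = tup(k,k,tup(4,4,R)).
Delete trivial equation false = false.
Delete trivial equation c = c.
Bind Z := tup(k,k,tup(4,4,R)); no other remaining equation mentions Z. Substituting into the earlier binding gives X2 := g(tup(k,k,tup(4,4,R))).
Decompose tup/3: R = g(c),  nil = nil,  4 = 4.
Bind R := g(c); no other remaining equation mentions R. Substituting into the earlier bindings gives X2 := g(tup(k,k,tup(4,4,g(c)))), Z := tup(k,k,tup(4,4,g(c))).
Delete trivial equation nil = nil.
Delete trivial equation 4 = 4.
Applying the MGU to either side gives g(tup(tup(nil,nil,g(tup(k,k,tup(4,4,g(c))))),tup(false,c,tup(k,k,tup(4,4,g(c)))),tup(g(c),nil,4))).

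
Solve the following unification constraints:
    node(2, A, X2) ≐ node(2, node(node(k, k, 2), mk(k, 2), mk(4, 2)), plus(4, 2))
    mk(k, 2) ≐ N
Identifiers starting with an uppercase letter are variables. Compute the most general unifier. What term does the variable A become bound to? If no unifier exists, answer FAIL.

node(node(k, k, 2), mk(k, 2), mk(4, 2))

Decompose node/3: 2 ≐ 2,  A ≐ node(node(k, k, 2), mk(k, 2), mk(4, 2)),  X2 ≐ plus(4, 2).
Delete trivial equation 2 ≐ 2.
Bind A := node(node(k, k, 2), mk(k, 2), mk(4, 2)); no other remaining equation mentions A.
Bind X2 := plus(4, 2); no other remaining equation mentions X2.
Bind N := mk(k, 2).
MGU = { A := node(node(k, k, 2), mk(k, 2), mk(4, 2)), X2 := plus(4, 2), N := mk(k, 2) }, so A := node(node(k, k, 2), mk(k, 2), mk(4, 2)).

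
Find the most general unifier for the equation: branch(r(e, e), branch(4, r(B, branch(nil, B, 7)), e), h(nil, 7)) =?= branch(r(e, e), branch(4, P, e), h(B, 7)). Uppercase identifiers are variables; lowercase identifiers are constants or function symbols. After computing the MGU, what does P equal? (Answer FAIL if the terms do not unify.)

r(nil, branch(nil, nil, 7))

Decompose branch/3: r(e, e) =?= r(e, e),  branch(4, r(B, branch(nil, B, 7)), e) =?= branch(4, P, e),  h(nil, 7) =?= h(B, 7).
Delete trivial equation r(e, e) =?= r(e, e).
Decompose branch/3: 4 =?= 4,  r(B, branch(nil, B, 7)) =?= P,  e =?= e.
Delete trivial equation 4 =?= 4.
Bind P := r(B, branch(nil, B, 7)); no other remaining equation mentions P.
Delete trivial equation e =?= e.
Decompose h/2: nil =?= B,  7 =?= 7.
Bind B := nil; no other remaining equation mentions B. Substituting into the earlier binding gives P := r(nil, branch(nil, nil, 7)).
Delete trivial equation 7 =?= 7.
MGU = { P -> r(nil, branch(nil, nil, 7)), B -> nil }, so P -> r(nil, branch(nil, nil, 7)).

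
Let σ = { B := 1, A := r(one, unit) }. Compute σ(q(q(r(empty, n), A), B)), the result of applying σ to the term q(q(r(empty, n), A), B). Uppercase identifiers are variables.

q(q(r(empty, n), r(one, unit)), 1)

Replace each occurrence of B with 1.
Replace each occurrence of A with r(one, unit).
Result: q(q(r(empty, n), r(one, unit)), 1).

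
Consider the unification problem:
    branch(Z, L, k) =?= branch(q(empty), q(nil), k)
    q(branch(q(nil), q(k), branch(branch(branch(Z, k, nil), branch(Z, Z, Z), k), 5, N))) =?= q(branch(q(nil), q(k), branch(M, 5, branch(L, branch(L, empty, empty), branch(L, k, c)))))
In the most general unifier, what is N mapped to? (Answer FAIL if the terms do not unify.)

branch(q(nil), branch(q(nil), empty, empty), branch(q(nil), k, c))

Decompose branch/3: Z =?= q(empty),  L =?= q(nil),  k =?= k.
Bind Z := q(empty); substituting into the one remaining equation that mentions Z gives: q(branch(q(nil), q(k), branch(branch(branch(q(empty), k, nil), branch(q(empty), q(empty), q(empty)), k), 5, N))) =?= q(branch(q(nil), q(k), branch(M, 5, branch(L, branch(L, empty, empty), branch(L, k, c))))).
Bind L := q(nil); substituting into the one remaining equation that mentions L gives: q(branch(q(nil), q(k), branch(branch(branch(q(empty), k, nil), branch(q(empty), q(empty), q(empty)), k), 5, N))) =?= q(branch(q(nil), q(k), branch(M, 5, branch(q(nil), branch(q(nil), empty, empty), branch(q(nil), k, c))))).
Delete trivial equation k =?= k.
Decompose q/1: branch(q(nil), q(k), branch(branch(branch(q(empty), k, nil), branch(q(empty), q(empty), q(empty)), k), 5, N)) =?= branch(q(nil), q(k), branch(M, 5, branch(q(nil), branch(q(nil), empty, empty), branch(q(nil), k, c)))).
Decompose branch/3: q(nil) =?= q(nil),  q(k) =?= q(k),  branch(branch(branch(q(empty), k, nil), branch(q(empty), q(empty), q(empty)), k), 5, N) =?= branch(M, 5, branch(q(nil), branch(q(nil), empty, empty), branch(q(nil), k, c))).
Delete trivial equation q(nil) =?= q(nil).
Delete trivial equation q(k) =?= q(k).
Decompose branch/3: branch(branch(q(empty), k, nil), branch(q(empty), q(empty), q(empty)), k) =?= M,  5 =?= 5,  N =?= branch(q(nil), branch(q(nil), empty, empty), branch(q(nil), k, c)).
Bind M := branch(branch(q(empty), k, nil), branch(q(empty), q(empty), q(empty)), k); no other remaining equation mentions M.
Delete trivial equation 5 =?= 5.
Bind N := branch(q(nil), branch(q(nil), empty, empty), branch(q(nil), k, c)).
MGU = { Z -> q(empty), L -> q(nil), M -> branch(branch(q(empty), k, nil), branch(q(empty), q(empty), q(empty)), k), N -> branch(q(nil), branch(q(nil), empty, empty), branch(q(nil), k, c)) }, so N -> branch(q(nil), branch(q(nil), empty, empty), branch(q(nil), k, c)).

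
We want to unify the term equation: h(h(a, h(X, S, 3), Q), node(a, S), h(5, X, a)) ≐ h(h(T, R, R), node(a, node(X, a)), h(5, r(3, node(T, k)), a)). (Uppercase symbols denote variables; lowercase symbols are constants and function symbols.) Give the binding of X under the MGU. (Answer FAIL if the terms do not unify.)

Decompose h/3: h(a, h(X, S, 3), Q) ≐ h(T, R, R),  node(a, S) ≐ node(a, node(X, a)),  h(5, X, a) ≐ h(5, r(3, node(T, k)), a).
Decompose h/3: a ≐ T,  h(X, S, 3) ≐ R,  Q ≐ R.
Bind T := a; substituting into the one remaining equation that mentions T gives: h(5, X, a) ≐ h(5, r(3, node(a, k)), a).
Bind R := h(X, S, 3); substituting into the one remaining equation that mentions R gives: Q ≐ h(X, S, 3).
Bind Q := h(X, S, 3); no other remaining equation mentions Q.
Decompose node/2: a ≐ a,  S ≐ node(X, a).
Delete trivial equation a ≐ a.
Bind S := node(X, a); no other remaining equation mentions S. Substituting into the earlier bindings gives R := h(X, node(X, a), 3), Q := h(X, node(X, a), 3).
Decompose h/3: 5 ≐ 5,  X ≐ r(3, node(a, k)),  a ≐ a.
Delete trivial equation 5 ≐ 5.
Bind X := r(3, node(a, k)); no other remaining equation mentions X. Substituting into the earlier bindings gives R := h(r(3, node(a, k)), node(r(3, node(a, k)), a), 3), Q := h(r(3, node(a, k)), node(r(3, node(a, k)), a), 3), S := node(r(3, node(a, k)), a).
Delete trivial equation a ≐ a.
MGU = { T -> a, R -> h(r(3, node(a, k)), node(r(3, node(a, k)), a), 3), Q -> h(r(3, node(a, k)), node(r(3, node(a, k)), a), 3), S -> node(r(3, node(a, k)), a), X -> r(3, node(a, k)) }, so X -> r(3, node(a, k)).

r(3, node(a, k))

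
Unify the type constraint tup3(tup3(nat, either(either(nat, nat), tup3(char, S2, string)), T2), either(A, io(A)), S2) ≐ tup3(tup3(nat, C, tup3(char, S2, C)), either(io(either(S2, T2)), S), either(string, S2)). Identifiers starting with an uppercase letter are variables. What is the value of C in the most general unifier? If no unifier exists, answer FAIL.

Decompose tup3/3: tup3(nat, either(either(nat, nat), tup3(char, S2, string)), T2) ≐ tup3(nat, C, tup3(char, S2, C)),  either(A, io(A)) ≐ either(io(either(S2, T2)), S),  S2 ≐ either(string, S2).
Decompose tup3/3: nat ≐ nat,  either(either(nat, nat), tup3(char, S2, string)) ≐ C,  T2 ≐ tup3(char, S2, C).
Delete trivial equation nat ≐ nat.
Bind C := either(either(nat, nat), tup3(char, S2, string)); substituting into the one remaining equation that mentions C gives: T2 ≐ tup3(char, S2, either(either(nat, nat), tup3(char, S2, string))).
Bind T2 := tup3(char, S2, either(either(nat, nat), tup3(char, S2, string))); substituting into the one remaining equation that mentions T2 gives: either(A, io(A)) ≐ either(io(either(S2, tup3(char, S2, either(either(nat, nat), tup3(char, S2, string))))), S).
Decompose either/2: A ≐ io(either(S2, tup3(char, S2, either(either(nat, nat), tup3(char, S2, string))))),  io(A) ≐ S.
Bind A := io(either(S2, tup3(char, S2, either(either(nat, nat), tup3(char, S2, string))))); substituting into the one remaining equation that mentions A gives: io(io(either(S2, tup3(char, S2, either(either(nat, nat), tup3(char, S2, string)))))) ≐ S.
Bind S := io(io(either(S2, tup3(char, S2, either(either(nat, nat), tup3(char, S2, string)))))); no other remaining equation mentions S.
Occurs check fails: S2 occurs in either(string, S2); the equation S2 ≐ either(string, S2) has no finite solution.

FAIL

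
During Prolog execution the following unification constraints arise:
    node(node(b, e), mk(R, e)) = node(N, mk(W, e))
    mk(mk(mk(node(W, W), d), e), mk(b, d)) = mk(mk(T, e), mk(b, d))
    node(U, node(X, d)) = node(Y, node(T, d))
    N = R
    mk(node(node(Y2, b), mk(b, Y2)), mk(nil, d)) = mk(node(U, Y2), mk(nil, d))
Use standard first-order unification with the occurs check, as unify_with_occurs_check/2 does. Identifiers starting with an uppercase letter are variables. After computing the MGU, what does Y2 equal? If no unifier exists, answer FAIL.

FAIL

Decompose node/2: node(b, e) = N,  mk(R, e) = mk(W, e).
Bind N := node(b, e); substituting into the one remaining equation that mentions N gives: node(b, e) = R.
Decompose mk/2: R = W,  e = e.
Bind R := W; substituting into the one remaining equation that mentions R gives: node(b, e) = W.
Delete trivial equation e = e.
Decompose mk/2: mk(mk(node(W, W), d), e) = mk(T, e),  mk(b, d) = mk(b, d).
Decompose mk/2: mk(node(W, W), d) = T,  e = e.
Bind T := mk(node(W, W), d); substituting into the one remaining equation that mentions T gives: node(U, node(X, d)) = node(Y, node(mk(node(W, W), d), d)).
Delete trivial equation e = e.
Delete trivial equation mk(b, d) = mk(b, d).
Decompose node/2: U = Y,  node(X, d) = node(mk(node(W, W), d), d).
Bind U := Y; substituting into the one remaining equation that mentions U gives: mk(node(node(Y2, b), mk(b, Y2)), mk(nil, d)) = mk(node(Y, Y2), mk(nil, d)).
Decompose node/2: X = mk(node(W, W), d),  d = d.
Bind X := mk(node(W, W), d); no other remaining equation mentions X.
Delete trivial equation d = d.
Bind W := node(b, e); no other remaining equation mentions W. Substituting into the earlier bindings gives R := node(b, e), T := mk(node(node(b, e), node(b, e)), d), X := mk(node(node(b, e), node(b, e)), d).
Decompose mk/2: node(node(Y2, b), mk(b, Y2)) = node(Y, Y2),  mk(nil, d) = mk(nil, d).
Decompose node/2: node(Y2, b) = Y,  mk(b, Y2) = Y2.
Bind Y := node(Y2, b); no other remaining equation mentions Y. Substituting into the earlier binding gives U := node(Y2, b).
Occurs check fails: Y2 occurs in mk(b, Y2); the equation Y2 = mk(b, Y2) has no finite solution.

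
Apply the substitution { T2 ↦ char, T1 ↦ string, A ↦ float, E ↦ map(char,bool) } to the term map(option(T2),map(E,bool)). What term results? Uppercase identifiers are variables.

Replace each occurrence of T2 with char.
Replace each occurrence of E with map(char,bool).
Result: map(option(char),map(map(char,bool),bool)).

map(option(char),map(map(char,bool),bool))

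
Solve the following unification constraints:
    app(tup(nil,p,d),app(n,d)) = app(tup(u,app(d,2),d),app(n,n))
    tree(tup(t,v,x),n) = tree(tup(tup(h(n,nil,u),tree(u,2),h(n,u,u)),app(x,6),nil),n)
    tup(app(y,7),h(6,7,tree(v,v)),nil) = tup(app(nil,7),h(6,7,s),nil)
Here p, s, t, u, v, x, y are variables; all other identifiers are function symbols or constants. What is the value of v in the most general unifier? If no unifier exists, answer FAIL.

Decompose app/2: tup(nil,p,d) = tup(u,app(d,2),d),  app(n,d) = app(n,n).
Decompose tup/3: nil = u,  p = app(d,2),  d = d.
Bind u := nil; substituting into the one remaining equation that mentions u gives: tree(tup(t,v,x),n) = tree(tup(tup(h(n,nil,nil),tree(nil,2),h(n,nil,nil)),app(x,6),nil),n).
Bind p := app(d,2); no other remaining equation mentions p.
Delete trivial equation d = d.
Decompose app/2: n = n,  d = n.
Delete trivial equation n = n.
Clash: constants d and n differ; no unifier exists.

FAIL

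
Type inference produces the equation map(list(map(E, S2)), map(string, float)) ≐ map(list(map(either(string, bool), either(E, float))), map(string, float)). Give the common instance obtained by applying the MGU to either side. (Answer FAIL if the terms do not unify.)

map(list(map(either(string, bool), either(either(string, bool), float))), map(string, float))

Decompose map/2: list(map(E, S2)) ≐ list(map(either(string, bool), either(E, float))),  map(string, float) ≐ map(string, float).
Decompose list/1: map(E, S2) ≐ map(either(string, bool), either(E, float)).
Decompose map/2: E ≐ either(string, bool),  S2 ≐ either(E, float).
Bind E := either(string, bool); substituting into the one remaining equation that mentions E gives: S2 ≐ either(either(string, bool), float).
Bind S2 := either(either(string, bool), float); no other remaining equation mentions S2.
Delete trivial equation map(string, float) ≐ map(string, float).
Applying the MGU to either side gives map(list(map(either(string, bool), either(either(string, bool), float))), map(string, float)).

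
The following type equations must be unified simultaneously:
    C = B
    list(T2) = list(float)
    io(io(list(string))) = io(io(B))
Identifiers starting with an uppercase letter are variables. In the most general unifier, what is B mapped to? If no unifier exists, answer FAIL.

list(string)

Bind C := B; no other remaining equation mentions C.
Decompose list/1: T2 = float.
Bind T2 := float; no other remaining equation mentions T2.
Decompose io/1: io(list(string)) = io(B).
Decompose io/1: list(string) = B.
Bind B := list(string). Substituting into the earlier binding gives C := list(string).
MGU = { C -> list(string), T2 -> float, B -> list(string) }, so B -> list(string).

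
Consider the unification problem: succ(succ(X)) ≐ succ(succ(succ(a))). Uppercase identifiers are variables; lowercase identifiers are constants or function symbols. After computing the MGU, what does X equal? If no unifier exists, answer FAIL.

succ(a)

Decompose succ/1: succ(X) ≐ succ(succ(a)).
Decompose succ/1: X ≐ succ(a).
Bind X := succ(a).
MGU = { X := succ(a) }, so X := succ(a).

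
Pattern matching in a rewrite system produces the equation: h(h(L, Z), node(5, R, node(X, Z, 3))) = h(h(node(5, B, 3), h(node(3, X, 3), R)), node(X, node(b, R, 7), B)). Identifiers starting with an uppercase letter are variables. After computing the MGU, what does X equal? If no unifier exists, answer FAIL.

Decompose h/2: h(L, Z) = h(node(5, B, 3), h(node(3, X, 3), R)),  node(5, R, node(X, Z, 3)) = node(X, node(b, R, 7), B).
Decompose h/2: L = node(5, B, 3),  Z = h(node(3, X, 3), R).
Bind L := node(5, B, 3); no other remaining equation mentions L.
Bind Z := h(node(3, X, 3), R); substituting into the remaining equation gives: node(5, R, node(X, h(node(3, X, 3), R), 3)) = node(X, node(b, R, 7), B).
Decompose node/3: 5 = X,  R = node(b, R, 7),  node(X, h(node(3, X, 3), R), 3) = B.
Bind X := 5; substituting into the one remaining equation that mentions X gives: node(5, h(node(3, 5, 3), R), 3) = B. Substituting into the earlier binding gives Z := h(node(3, 5, 3), R).
Occurs check fails: R occurs in node(b, R, 7); the equation R = node(b, R, 7) has no finite solution.

FAIL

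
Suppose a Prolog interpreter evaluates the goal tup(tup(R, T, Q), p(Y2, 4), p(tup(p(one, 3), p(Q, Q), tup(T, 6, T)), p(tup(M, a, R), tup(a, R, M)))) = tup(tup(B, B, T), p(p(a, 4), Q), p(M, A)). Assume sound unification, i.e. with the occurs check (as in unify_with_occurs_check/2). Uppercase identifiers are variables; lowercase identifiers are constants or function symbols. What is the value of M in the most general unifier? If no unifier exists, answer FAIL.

Decompose tup/3: tup(R, T, Q) = tup(B, B, T),  p(Y2, 4) = p(p(a, 4), Q),  p(tup(p(one, 3), p(Q, Q), tup(T, 6, T)), p(tup(M, a, R), tup(a, R, M))) = p(M, A).
Decompose tup/3: R = B,  T = B,  Q = T.
Bind R := B; substituting into the one remaining equation that mentions R gives: p(tup(p(one, 3), p(Q, Q), tup(T, 6, T)), p(tup(M, a, B), tup(a, B, M))) = p(M, A).
Bind T := B; substituting into the 2 remaining equations that mention T gives: Q = B,  p(tup(p(one, 3), p(Q, Q), tup(B, 6, B)), p(tup(M, a, B), tup(a, B, M))) = p(M, A).
Bind Q := B; substituting into the remaining equations gives: p(Y2, 4) = p(p(a, 4), B),  p(tup(p(one, 3), p(B, B), tup(B, 6, B)), p(tup(M, a, B), tup(a, B, M))) = p(M, A).
Decompose p/2: Y2 = p(a, 4),  4 = B.
Bind Y2 := p(a, 4); no other remaining equation mentions Y2.
Bind B := 4; substituting into the remaining equation gives: p(tup(p(one, 3), p(4, 4), tup(4, 6, 4)), p(tup(M, a, 4), tup(a, 4, M))) = p(M, A). Substituting into the earlier bindings gives R := 4, T := 4, Q := 4.
Decompose p/2: tup(p(one, 3), p(4, 4), tup(4, 6, 4)) = M,  p(tup(M, a, 4), tup(a, 4, M)) = A.
Bind M := tup(p(one, 3), p(4, 4), tup(4, 6, 4)); substituting into the remaining equation gives: p(tup(tup(p(one, 3), p(4, 4), tup(4, 6, 4)), a, 4), tup(a, 4, tup(p(one, 3), p(4, 4), tup(4, 6, 4)))) = A.
Bind A := p(tup(tup(p(one, 3), p(4, 4), tup(4, 6, 4)), a, 4), tup(a, 4, tup(p(one, 3), p(4, 4), tup(4, 6, 4)))).
MGU = { R ↦ 4, T ↦ 4, Q ↦ 4, Y2 ↦ p(a, 4), B ↦ 4, M ↦ tup(p(one, 3), p(4, 4), tup(4, 6, 4)), A ↦ p(tup(tup(p(one, 3), p(4, 4), tup(4, 6, 4)), a, 4), tup(a, 4, tup(p(one, 3), p(4, 4), tup(4, 6, 4)))) }, so M ↦ tup(p(one, 3), p(4, 4), tup(4, 6, 4)).

tup(p(one, 3), p(4, 4), tup(4, 6, 4))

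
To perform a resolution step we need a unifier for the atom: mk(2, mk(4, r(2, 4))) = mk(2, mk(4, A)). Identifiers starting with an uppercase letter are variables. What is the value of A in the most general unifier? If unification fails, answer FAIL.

r(2, 4)

Decompose mk/2: 2 = 2,  mk(4, r(2, 4)) = mk(4, A).
Delete trivial equation 2 = 2.
Decompose mk/2: 4 = 4,  r(2, 4) = A.
Delete trivial equation 4 = 4.
Bind A := r(2, 4).
MGU = { A ↦ r(2, 4) }, so A ↦ r(2, 4).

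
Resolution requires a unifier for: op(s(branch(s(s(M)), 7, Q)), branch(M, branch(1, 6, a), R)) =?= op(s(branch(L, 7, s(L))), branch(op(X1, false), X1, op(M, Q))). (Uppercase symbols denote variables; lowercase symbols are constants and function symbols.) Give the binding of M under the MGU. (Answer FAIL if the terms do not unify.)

op(branch(1, 6, a), false)

Decompose op/2: s(branch(s(s(M)), 7, Q)) =?= s(branch(L, 7, s(L))),  branch(M, branch(1, 6, a), R) =?= branch(op(X1, false), X1, op(M, Q)).
Decompose s/1: branch(s(s(M)), 7, Q) =?= branch(L, 7, s(L)).
Decompose branch/3: s(s(M)) =?= L,  7 =?= 7,  Q =?= s(L).
Bind L := s(s(M)); substituting into the one remaining equation that mentions L gives: Q =?= s(s(s(M))).
Delete trivial equation 7 =?= 7.
Bind Q := s(s(s(M))); substituting into the remaining equation gives: branch(M, branch(1, 6, a), R) =?= branch(op(X1, false), X1, op(M, s(s(s(M))))).
Decompose branch/3: M =?= op(X1, false),  branch(1, 6, a) =?= X1,  R =?= op(M, s(s(s(M)))).
Bind M := op(X1, false); substituting into the one remaining equation that mentions M gives: R =?= op(op(X1, false), s(s(s(op(X1, false))))). Substituting into the earlier bindings gives L := s(s(op(X1, false))), Q := s(s(s(op(X1, false)))).
Bind X1 := branch(1, 6, a); substituting into the remaining equation gives: R =?= op(op(branch(1, 6, a), false), s(s(s(op(branch(1, 6, a), false))))). Substituting into the earlier bindings gives L := s(s(op(branch(1, 6, a), false))), Q := s(s(s(op(branch(1, 6, a), false)))), M := op(branch(1, 6, a), false).
Bind R := op(op(branch(1, 6, a), false), s(s(s(op(branch(1, 6, a), false))))).
MGU = { L ↦ s(s(op(branch(1, 6, a), false))), Q ↦ s(s(s(op(branch(1, 6, a), false)))), M ↦ op(branch(1, 6, a), false), X1 ↦ branch(1, 6, a), R ↦ op(op(branch(1, 6, a), false), s(s(s(op(branch(1, 6, a), false))))) }, so M ↦ op(branch(1, 6, a), false).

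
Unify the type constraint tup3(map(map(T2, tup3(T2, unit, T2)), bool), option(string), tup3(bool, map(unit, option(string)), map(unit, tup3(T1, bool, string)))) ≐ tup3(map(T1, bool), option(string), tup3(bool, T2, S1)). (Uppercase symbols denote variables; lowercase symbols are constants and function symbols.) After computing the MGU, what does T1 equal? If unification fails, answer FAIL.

Decompose tup3/3: map(map(T2, tup3(T2, unit, T2)), bool) ≐ map(T1, bool),  option(string) ≐ option(string),  tup3(bool, map(unit, option(string)), map(unit, tup3(T1, bool, string))) ≐ tup3(bool, T2, S1).
Decompose map/2: map(T2, tup3(T2, unit, T2)) ≐ T1,  bool ≐ bool.
Bind T1 := map(T2, tup3(T2, unit, T2)); substituting into the one remaining equation that mentions T1 gives: tup3(bool, map(unit, option(string)), map(unit, tup3(map(T2, tup3(T2, unit, T2)), bool, string))) ≐ tup3(bool, T2, S1).
Delete trivial equation bool ≐ bool.
Delete trivial equation option(string) ≐ option(string).
Decompose tup3/3: bool ≐ bool,  map(unit, option(string)) ≐ T2,  map(unit, tup3(map(T2, tup3(T2, unit, T2)), bool, string)) ≐ S1.
Delete trivial equation bool ≐ bool.
Bind T2 := map(unit, option(string)); substituting into the remaining equation gives: map(unit, tup3(map(map(unit, option(string)), tup3(map(unit, option(string)), unit, map(unit, option(string)))), bool, string)) ≐ S1. Substituting into the earlier binding gives T1 := map(map(unit, option(string)), tup3(map(unit, option(string)), unit, map(unit, option(string)))).
Bind S1 := map(unit, tup3(map(map(unit, option(string)), tup3(map(unit, option(string)), unit, map(unit, option(string)))), bool, string)).
MGU = { T1 ↦ map(map(unit, option(string)), tup3(map(unit, option(string)), unit, map(unit, option(string)))), T2 ↦ map(unit, option(string)), S1 ↦ map(unit, tup3(map(map(unit, option(string)), tup3(map(unit, option(string)), unit, map(unit, option(string)))), bool, string)) }, so T1 ↦ map(map(unit, option(string)), tup3(map(unit, option(string)), unit, map(unit, option(string)))).

map(map(unit, option(string)), tup3(map(unit, option(string)), unit, map(unit, option(string))))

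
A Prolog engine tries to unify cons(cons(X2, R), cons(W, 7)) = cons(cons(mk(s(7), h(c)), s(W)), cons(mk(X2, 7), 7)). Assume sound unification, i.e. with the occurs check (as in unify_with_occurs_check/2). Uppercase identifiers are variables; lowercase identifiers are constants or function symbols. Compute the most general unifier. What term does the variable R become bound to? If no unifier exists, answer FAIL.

s(mk(mk(s(7), h(c)), 7))

Decompose cons/2: cons(X2, R) = cons(mk(s(7), h(c)), s(W)),  cons(W, 7) = cons(mk(X2, 7), 7).
Decompose cons/2: X2 = mk(s(7), h(c)),  R = s(W).
Bind X2 := mk(s(7), h(c)); substituting into the one remaining equation that mentions X2 gives: cons(W, 7) = cons(mk(mk(s(7), h(c)), 7), 7).
Bind R := s(W); no other remaining equation mentions R.
Decompose cons/2: W = mk(mk(s(7), h(c)), 7),  7 = 7.
Bind W := mk(mk(s(7), h(c)), 7); no other remaining equation mentions W. Substituting into the earlier binding gives R := s(mk(mk(s(7), h(c)), 7)).
Delete trivial equation 7 = 7.
MGU = { X2 = mk(s(7), h(c)), R = s(mk(mk(s(7), h(c)), 7)), W = mk(mk(s(7), h(c)), 7) }, so R = s(mk(mk(s(7), h(c)), 7)).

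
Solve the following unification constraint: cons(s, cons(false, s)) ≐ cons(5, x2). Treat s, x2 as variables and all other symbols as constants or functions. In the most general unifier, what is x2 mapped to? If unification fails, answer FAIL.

cons(false, 5)

Decompose cons/2: s ≐ 5,  cons(false, s) ≐ x2.
Bind s := 5; substituting into the remaining equation gives: cons(false, 5) ≐ x2.
Bind x2 := cons(false, 5).
MGU = { s ↦ 5, x2 ↦ cons(false, 5) }, so x2 ↦ cons(false, 5).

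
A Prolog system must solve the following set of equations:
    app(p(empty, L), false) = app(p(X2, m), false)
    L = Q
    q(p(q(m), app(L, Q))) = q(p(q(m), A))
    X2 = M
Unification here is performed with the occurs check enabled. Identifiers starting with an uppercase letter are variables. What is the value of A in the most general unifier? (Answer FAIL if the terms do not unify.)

Decompose app/2: p(empty, L) = p(X2, m),  false = false.
Decompose p/2: empty = X2,  L = m.
Bind X2 := empty; substituting into the one remaining equation that mentions X2 gives: empty = M.
Bind L := m; substituting into the 2 remaining equations that mention L gives: m = Q,  q(p(q(m), app(m, Q))) = q(p(q(m), A)).
Delete trivial equation false = false.
Bind Q := m; substituting into the one remaining equation that mentions Q gives: q(p(q(m), app(m, m))) = q(p(q(m), A)).
Decompose q/1: p(q(m), app(m, m)) = p(q(m), A).
Decompose p/2: q(m) = q(m),  app(m, m) = A.
Delete trivial equation q(m) = q(m).
Bind A := app(m, m); no other remaining equation mentions A.
Bind M := empty.
MGU = { X2 -> empty, L -> m, Q -> m, A -> app(m, m), M -> empty }, so A -> app(m, m).

app(m, m)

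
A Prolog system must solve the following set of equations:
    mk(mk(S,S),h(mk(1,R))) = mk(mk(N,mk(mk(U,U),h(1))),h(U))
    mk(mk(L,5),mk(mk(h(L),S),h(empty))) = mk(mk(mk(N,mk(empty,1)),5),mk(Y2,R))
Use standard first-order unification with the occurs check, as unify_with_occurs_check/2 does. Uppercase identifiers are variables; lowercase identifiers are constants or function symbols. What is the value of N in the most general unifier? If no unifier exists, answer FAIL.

mk(mk(mk(1,h(empty)),mk(1,h(empty))),h(1))

Decompose mk/2: mk(S,S) = mk(N,mk(mk(U,U),h(1))),  h(mk(1,R)) = h(U).
Decompose mk/2: S = N,  S = mk(mk(U,U),h(1)).
Bind S := N; substituting into the 2 remaining equations that mention S gives: N = mk(mk(U,U),h(1)),  mk(mk(L,5),mk(mk(h(L),N),h(empty))) = mk(mk(mk(N,mk(empty,1)),5),mk(Y2,R)).
Bind N := mk(mk(U,U),h(1)); substituting into the one remaining equation that mentions N gives: mk(mk(L,5),mk(mk(h(L),mk(mk(U,U),h(1))),h(empty))) = mk(mk(mk(mk(mk(U,U),h(1)),mk(empty,1)),5),mk(Y2,R)). Substituting into the earlier binding gives S := mk(mk(U,U),h(1)).
Decompose h/1: mk(1,R) = U.
Bind U := mk(1,R); substituting into the remaining equation gives: mk(mk(L,5),mk(mk(h(L),mk(mk(mk(1,R),mk(1,R)),h(1))),h(empty))) = mk(mk(mk(mk(mk(mk(1,R),mk(1,R)),h(1)),mk(empty,1)),5),mk(Y2,R)). Substituting into the earlier bindings gives S := mk(mk(mk(1,R),mk(1,R)),h(1)), N := mk(mk(mk(1,R),mk(1,R)),h(1)).
Decompose mk/2: mk(L,5) = mk(mk(mk(mk(mk(1,R),mk(1,R)),h(1)),mk(empty,1)),5),  mk(mk(h(L),mk(mk(mk(1,R),mk(1,R)),h(1))),h(empty)) = mk(Y2,R).
Decompose mk/2: L = mk(mk(mk(mk(1,R),mk(1,R)),h(1)),mk(empty,1)),  5 = 5.
Bind L := mk(mk(mk(mk(1,R),mk(1,R)),h(1)),mk(empty,1)); substituting into the one remaining equation that mentions L gives: mk(mk(h(mk(mk(mk(mk(1,R),mk(1,R)),h(1)),mk(empty,1))),mk(mk(mk(1,R),mk(1,R)),h(1))),h(empty)) = mk(Y2,R).
Delete trivial equation 5 = 5.
Decompose mk/2: mk(h(mk(mk(mk(mk(1,R),mk(1,R)),h(1)),mk(empty,1))),mk(mk(mk(1,R),mk(1,R)),h(1))) = Y2,  h(empty) = R.
Bind Y2 := mk(h(mk(mk(mk(mk(1,R),mk(1,R)),h(1)),mk(empty,1))),mk(mk(mk(1,R),mk(1,R)),h(1))); no other remaining equation mentions Y2.
Bind R := h(empty). Substituting into the earlier bindings gives S := mk(mk(mk(1,h(empty)),mk(1,h(empty))),h(1)), N := mk(mk(mk(1,h(empty)),mk(1,h(empty))),h(1)), U := mk(1,h(empty)), L := mk(mk(mk(mk(1,h(empty)),mk(1,h(empty))),h(1)),mk(empty,1)), Y2 := mk(h(mk(mk(mk(mk(1,h(empty)),mk(1,h(empty))),h(1)),mk(empty,1))),mk(mk(mk(1,h(empty)),mk(1,h(empty))),h(1))).
MGU = { S ↦ mk(mk(mk(1,h(empty)),mk(1,h(empty))),h(1)), N ↦ mk(mk(mk(1,h(empty)),mk(1,h(empty))),h(1)), U ↦ mk(1,h(empty)), L ↦ mk(mk(mk(mk(1,h(empty)),mk(1,h(empty))),h(1)),mk(empty,1)), Y2 ↦ mk(h(mk(mk(mk(mk(1,h(empty)),mk(1,h(empty))),h(1)),mk(empty,1))),mk(mk(mk(1,h(empty)),mk(1,h(empty))),h(1))), R ↦ h(empty) }, so N ↦ mk(mk(mk(1,h(empty)),mk(1,h(empty))),h(1)).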